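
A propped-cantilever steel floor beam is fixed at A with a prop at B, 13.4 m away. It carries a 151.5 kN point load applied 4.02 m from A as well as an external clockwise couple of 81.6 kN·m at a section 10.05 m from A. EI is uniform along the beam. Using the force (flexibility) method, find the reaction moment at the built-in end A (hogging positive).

Remove the prop at B; the released (primary) structure is a cantilever built in at A.
Deflection at B on the released cantilever, summing each load's contribution:
  point load 151.5 at a = 4.02: Pa²(3L − a)/(6EI) = 14763/EI
  clockwise couple 81.6 at a = 10.05: M₀a(2L − a)/(2EI) = 6868/EI
  δ_0 = 21631/EI
Flexibility coefficient — unit upward force at B: δ_{BB} = L³/(3EI) = 802/EI.
Compatibility at B: δ_0 − R_B·δ_{BB} = 0, so R_B = 21631/802 = 26.97 kN.
Moment equilibrium about A: M_A = Σ(load moments about A) − R_B·L = 690.6 − 26.97×13.4 = 329.2 kN·m.

M_A = 329.2 kN·m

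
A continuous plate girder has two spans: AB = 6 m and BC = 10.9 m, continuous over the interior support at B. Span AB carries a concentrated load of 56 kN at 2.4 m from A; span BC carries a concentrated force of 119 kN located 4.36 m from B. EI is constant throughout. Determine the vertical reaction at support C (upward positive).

R_C = 31.03 kN

Release continuity at B by inserting a hinge; the redundant is the internal moment M_B. The primary structure is two simply-supported spans AB and BC.
Discontinuity in slope at B on the released structure — sum the simple-span end rotations:
  span AB: point load 56 at a = 2.4: Pab(L + a)/(6LEI) = 112.9/EI
  span BC: point load 119 at a = 4.36: Pab(L + b)/(6LEI) = 904.9/EI
  relative rotation θ_0 = (112.9 + 904.9)/EI = 1018/EI
A unit hogging moment at B produces rotation L₁/(3EI) + L₂/(3EI) = 5.633/EI.
Slope continuity at B: θ_0 = M_B·5.633/EI, so M_B = 1018/5.633 = 180.7 kN·m (hogging).
Span BC, ΣM about C: R_B^{BC}·10.9 = 778.3 + 180.7, so R_B^{BC} = 87.97 kN and R_C = 119 − 87.97 = 31.03 kN.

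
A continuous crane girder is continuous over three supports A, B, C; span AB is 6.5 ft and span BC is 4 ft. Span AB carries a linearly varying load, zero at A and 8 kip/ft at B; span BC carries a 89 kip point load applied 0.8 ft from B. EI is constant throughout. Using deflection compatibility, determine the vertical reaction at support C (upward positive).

R_C = 9.43 kip

Insert a hinge at B; M_B is the redundant, and each span becomes simply supported.
Discontinuity in slope at B on the released structure — sum the simple-span end rotations:
  span AB: triangular load, peak 8: w₀L³/(45EI) = 48.82/EI
  span BC: point load 89 at a = 0.8: Pab(L + b)/(6LEI) = 68.35/EI
  relative rotation θ_0 = (48.82 + 68.35)/EI = 117.2/EI
A unit hogging moment at B produces rotation L₁/(3EI) + L₂/(3EI) = 3.5/EI.
Slope continuity at B: θ_0 = M_B·3.5/EI, so M_B = 117.2/3.5 = 33.48 kip·ft (hogging).
Span BC, ΣM about C: R_B^{BC}·4 = 284.8 + 33.48, so R_B^{BC} = 79.57 kip and R_C = 89 − 79.57 = 9.43 kip.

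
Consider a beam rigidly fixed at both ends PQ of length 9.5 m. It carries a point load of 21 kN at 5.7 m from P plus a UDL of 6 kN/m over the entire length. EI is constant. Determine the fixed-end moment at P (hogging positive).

M_P = 64.28 kN·m

Release both end moments; the primary structure is a simply-supported span PQ with redundants M_P and M_Q.
On the primary (simply-supported) span, the end slopes from the loading are:
  at P: point load 21 at a = 5.7: Pab(L + b)/(6LEI) = 106.1/EI
  at Q: point load 21 at a = 5.7: Pab(L + a)/(6LEI) = 121.3/EI
  at P: UDL 6: wL³/(24EI) = 214.3/EI
  at Q: UDL 6: wL³/(24EI) = 214.3/EI
  θ_P0 = 320.5/EI,  θ_Q0 = 335.6/EI
Flexibility coefficients: a unit moment at one end gives L/(3EI) there and L/(6EI) at the far end, so f₁₁ = f₂₂ = 3.167/EI and f₁₂ = f₂₁ = 1.583/EI.
Compatibility — zero rotation at each built-in end:
  3.167 M_P + 1.583 M_Q = 320.5
  1.583 M_P + 3.167 M_Q = 335.6
Solving the pair gives M_P = 64.28 kN·m and M_Q = 73.85 kN·m (hogging).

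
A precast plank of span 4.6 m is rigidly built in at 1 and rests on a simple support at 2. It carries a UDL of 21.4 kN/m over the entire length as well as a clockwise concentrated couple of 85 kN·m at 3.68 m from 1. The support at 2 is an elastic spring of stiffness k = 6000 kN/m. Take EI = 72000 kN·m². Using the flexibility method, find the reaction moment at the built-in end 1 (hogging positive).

Take the reaction at 2 as the redundant and release it; the primary structure is a cantilever fixed at 1.
Primary-structure tip deflection at 2 by superposition:
  UDL 21.4: wL⁴/(8EI) = 1198/EI
  clockwise couple 85 at a = 3.68: M₀a(2L − a)/(2EI) = 863.3/EI
  δ_0 = 2061/EI
Tip deflection under a unit load at 2: L³/(3EI) = 32.45/EI.
With EI = 72000 kN·m²: δ_0 = 0.028626 m and δ_{22} = 0.000451 m/kN.
Compatibility — the spring shortens by R_2/k under the reaction it provides: δ_0 − R_2·δ_{22} = R_2/k. With 1/k = 0.000167 m/kN, R_2 = δ_0 / (δ_{22} + 1/k) = 0.028626 / (0.000451 + 0.000167) = 46.37 kN.
Moment equilibrium about 1: M_1 = Σ(load moments about 1) − R_2·L = 311.4 − 46.37×4.6 = 98.1 kN·m.

M_1 = 98.1 kN·m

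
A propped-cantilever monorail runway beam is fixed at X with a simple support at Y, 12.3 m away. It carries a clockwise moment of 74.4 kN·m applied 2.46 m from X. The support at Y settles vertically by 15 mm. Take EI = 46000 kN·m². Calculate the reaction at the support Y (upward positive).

Remove the prop at Y; the released (primary) structure is a cantilever built in at X.
Downward deflection at the released point Y due to the loads:
  clockwise couple 74.4 at a = 2.46: M₀a(2L − a)/(2EI) = 2026/EI
Tip deflection under a unit load at Y: L³/(3EI) = 620.3/EI.
With EI = 46000 kN·m²: δ_0 = 0.044045 m and δ_{YY} = 0.013485 m/kN.
Compatibility — the beam at Y must follow the support down by 0.015 m: δ_0 − R_Y·δ_{YY} = 0.015, so R_Y = (0.044045 − 0.015)/0.013485 = 2.154 kN.

R_Y = 2.154 kN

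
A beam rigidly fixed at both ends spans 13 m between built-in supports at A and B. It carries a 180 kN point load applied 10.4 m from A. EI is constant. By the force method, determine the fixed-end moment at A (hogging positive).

M_A = 74.88 kN·m

Release both end moments; the primary structure is a simply-supported span AB with redundants M_A and M_B.
On the primary (simply-supported) span, the end slopes from the loading are:
  at A: point load 180 at a = 10.4: Pab(L + b)/(6LEI) = 973.4/EI
  at B: point load 180 at a = 10.4: Pab(L + a)/(6LEI) = 1460/EI
  θ_A0 = 973.4/EI,  θ_B0 = 1460/EI
Flexibility coefficients: a unit moment at one end gives L/(3EI) there and L/(6EI) at the far end, so f₁₁ = f₂₂ = 4.333/EI and f₁₂ = f₂₁ = 2.167/EI.
Compatibility — zero rotation at each built-in end:
  4.333 M_A + 2.167 M_B = 973.4
  2.167 M_A + 4.333 M_B = 1460
Solving the pair gives M_A = 74.88 kN·m and M_B = 299.5 kN·m (hogging).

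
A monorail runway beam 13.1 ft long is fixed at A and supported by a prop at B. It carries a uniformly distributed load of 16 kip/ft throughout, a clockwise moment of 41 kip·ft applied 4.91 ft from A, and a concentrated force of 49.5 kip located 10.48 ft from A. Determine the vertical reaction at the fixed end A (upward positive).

R_A = 142.8 kip

Release the roller at B. Primary structure: cantilever fixed at A.
Downward deflection at the released point B due to the loads:
  UDL 16: wL⁴/(8EI) = 58900/EI
  clockwise couple 41 at a = 4.91: M₀a(2L − a)/(2EI) = 2143/EI
  point load 49.5 at a = 10.48: Pa²(3L − a)/(6EI) = 26114/EI
  δ_0 = 87157/EI
Tip deflection under a unit load at B: L³/(3EI) = 749.4/EI.
The prop prevents deflection at B: R_B = δ_0/δ_{BB} = 87157/749.4 = 116.3 kip.
Vertical equilibrium: R_A = ΣP − R_B = 259.1 − 116.3 = 142.8 kip.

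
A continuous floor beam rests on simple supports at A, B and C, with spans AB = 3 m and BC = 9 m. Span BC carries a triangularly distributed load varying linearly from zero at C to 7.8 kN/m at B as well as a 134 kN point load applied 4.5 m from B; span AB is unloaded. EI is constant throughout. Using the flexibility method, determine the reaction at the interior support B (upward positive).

Release continuity at B by inserting a hinge; the redundant is the internal moment M_B. The primary structure is two simply-supported spans AB and BC.
Rotations at B on the released spans (each span's end-slope, ×1/EI):
  span BC: triangular load, peak 7.8: w₀L³/(45EI) = 126.4/EI
  span BC: point load 134 at a = 4.5: Pab(L + b)/(6LEI) = 678.4/EI
  relative rotation θ_0 = (0 + 804.7)/EI = 804.7/EI
A unit hogging moment at B produces rotation L₁/(3EI) + L₂/(3EI) = 4/EI.
Compatibility: M_B·(L₁+L₂)/(3EI) = θ_0, giving M_B = 201.2 kN·m (hogging).
Span AB, ΣM about A with M_B applied at B: R_B^{AB}·3 = 0 + 201.2, so R_B^{AB} = 67.06 kN and R_A = 0 − 67.06 = -67.06 kN.
Span BC, ΣM about C: R_B^{BC}·9 = 813.6 + 201.2, so R_B^{BC} = 112.8 kN and R_C = 169.1 − 112.8 = 56.35 kN.
R_B = 67.06 + 112.8 = 179.8 kN.

R_B = 179.8 kN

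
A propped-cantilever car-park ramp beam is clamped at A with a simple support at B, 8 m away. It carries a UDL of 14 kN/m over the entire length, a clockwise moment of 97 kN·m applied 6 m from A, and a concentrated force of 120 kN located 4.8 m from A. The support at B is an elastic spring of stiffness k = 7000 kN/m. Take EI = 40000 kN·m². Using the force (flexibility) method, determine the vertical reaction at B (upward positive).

R_B = 107.3 kN

Release the roller at B. Primary structure: cantilever fixed at A.
Downward deflection at the released point B due to the loads:
  UDL 14: wL⁴/(8EI) = 7168/EI
  clockwise couple 97 at a = 6: M₀a(2L − a)/(2EI) = 2910/EI
  point load 120 at a = 4.8: Pa²(3L − a)/(6EI) = 8847/EI
  δ_0 = 18925/EI
Flexibility coefficient — unit upward force at B: δ_{BB} = L³/(3EI) = 170.7/EI.
With EI = 40000 kN·m²: δ_0 = 0.47313 m and δ_{BB} = 0.004267 m/kN.
Compatibility — the spring shortens by R_B/k under the reaction it provides: δ_0 − R_B·δ_{BB} = R_B/k. With 1/k = 0.000143 m/kN, R_B = δ_0 / (δ_{BB} + 1/k) = 0.47313 / (0.004267 + 0.000143) = 107.3 kN.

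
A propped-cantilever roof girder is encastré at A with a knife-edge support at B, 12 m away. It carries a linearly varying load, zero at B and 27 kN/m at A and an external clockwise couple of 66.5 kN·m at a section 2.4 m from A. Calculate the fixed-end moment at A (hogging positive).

M_A = 289.8 kN·m

Release the roller at B. Primary structure: cantilever fixed at A.
Free-end deflection of the primary structure under the applied loading (downward +):
  triangular load, peak 27 at the fixed end: w₀L⁴/(30EI) = 18662/EI
  clockwise couple 66.5 at a = 2.4: M₀a(2L − a)/(2EI) = 1724/EI
  δ_0 = 20386/EI
Tip deflection under a unit load at B: L³/(3EI) = 576/EI.
Compatibility at B: δ_0 − R_B·δ_{BB} = 0, so R_B = 20386/576 = 35.39 kN.
Moment equilibrium about A: M_A = Σ(load moments about A) − R_B·L = 714.5 − 35.39×12 = 289.8 kN·m.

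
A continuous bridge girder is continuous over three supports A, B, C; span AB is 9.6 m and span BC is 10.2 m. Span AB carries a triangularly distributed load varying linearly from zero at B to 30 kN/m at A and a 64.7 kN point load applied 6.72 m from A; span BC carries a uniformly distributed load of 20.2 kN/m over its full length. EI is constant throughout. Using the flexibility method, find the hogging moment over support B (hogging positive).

M_B = 267.3 kN·m

Release continuity at B by inserting a hinge; the redundant is the internal moment M_B. The primary structure is two simply-supported spans AB and BC.
Discontinuity in slope at B on the released structure — sum the simple-span end rotations:
  span AB: triangular load, peak 30: 7w₀L³/(360EI) = 516.1/EI
  span AB: point load 64.7 at a = 6.72: Pab(L + a)/(6LEI) = 354.8/EI
  span BC: UDL 20.2: wL³/(24EI) = 893.2/EI
  relative rotation θ_0 = (870.9 + 893.2)/EI = 1764/EI
A unit hogging moment at B produces rotation L₁/(3EI) + L₂/(3EI) = 6.6/EI.
Compatibility: M_B·(L₁+L₂)/(3EI) = θ_0, giving M_B = 267.3 kN·m (hogging).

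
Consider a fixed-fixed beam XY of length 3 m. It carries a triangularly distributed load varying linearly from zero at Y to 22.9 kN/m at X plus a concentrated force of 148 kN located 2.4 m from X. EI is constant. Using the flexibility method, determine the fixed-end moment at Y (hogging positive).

Take the two fixed-end moments M_X, M_Y as redundants; the released structure is the simple span XY.
End rotations of the released simple span under the applied load (×1/EI):
  at X: triangular load, peak 22.9: w₀L³/(45EI) = 13.74/EI
  at Y: triangular load, peak 22.9: 7w₀L³/(360EI) = 12.02/EI
  at X: point load 148 at a = 2.4: Pab(L + b)/(6LEI) = 42.62/EI
  at Y: point load 148 at a = 2.4: Pab(L + a)/(6LEI) = 63.94/EI
  θ_X0 = 56.36/EI,  θ_Y0 = 75.96/EI
Flexibility coefficients: a unit moment at one end gives L/(3EI) there and L/(6EI) at the far end, so f₁₁ = f₂₂ = 1/EI and f₁₂ = f₂₁ = 0.5/EI.
Compatibility — zero rotation at each built-in end:
  1 M_X + 0.5 M_Y = 56.36
  0.5 M_X + 1 M_Y = 75.96
Solving the pair gives M_X = 24.51 kN·m and M_Y = 63.7 kN·m (hogging).

M_Y = 63.7 kN·m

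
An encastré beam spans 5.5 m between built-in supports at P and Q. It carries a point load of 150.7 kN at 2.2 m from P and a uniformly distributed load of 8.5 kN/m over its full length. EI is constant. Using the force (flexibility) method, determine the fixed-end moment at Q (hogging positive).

M_Q = 101 kN·m

Take the two fixed-end moments M_P, M_Q as redundants; the released structure is the simple span PQ.
On the primary (simply-supported) span, the end slopes from the loading are:
  at P: point load 150.7 at a = 2.2: Pab(L + b)/(6LEI) = 291.8/EI
  at Q: point load 150.7 at a = 2.2: Pab(L + a)/(6LEI) = 255.3/EI
  at P: UDL 8.5: wL³/(24EI) = 58.92/EI
  at Q: UDL 8.5: wL³/(24EI) = 58.92/EI
  θ_P0 = 350.7/EI,  θ_Q0 = 314.2/EI
Flexibility coefficients: a unit moment at one end gives L/(3EI) there and L/(6EI) at the far end, so f₁₁ = f₂₂ = 1.833/EI and f₁₂ = f₂₁ = 0.9167/EI.
Compatibility — zero rotation at each built-in end:
  1.833 M_P + 0.9167 M_Q = 350.7
  0.9167 M_P + 1.833 M_Q = 314.2
Solving the pair gives M_P = 140.8 kN·m and M_Q = 101 kN·m (hogging).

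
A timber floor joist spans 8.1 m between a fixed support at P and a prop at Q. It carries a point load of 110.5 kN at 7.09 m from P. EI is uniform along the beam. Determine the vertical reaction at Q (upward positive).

R_Q = 89.94 kN

Release the roller at Q. Primary structure: cantilever fixed at P.
Free-end deflection of the primary structure under the applied loading (downward +):
  point load 110.5 at a = 7.09: Pa²(3L − a)/(6EI) = 15933/EI
Flexibility coefficient — unit upward force at Q: δ_{QQ} = L³/(3EI) = 177.1/EI.
The prop prevents deflection at Q: R_Q = δ_0/δ_{QQ} = 15933/177.1 = 89.94 kN.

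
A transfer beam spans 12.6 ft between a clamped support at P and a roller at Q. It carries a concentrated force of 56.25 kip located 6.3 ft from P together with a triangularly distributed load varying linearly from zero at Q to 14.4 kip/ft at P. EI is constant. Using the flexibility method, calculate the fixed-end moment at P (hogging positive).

Release the roller at Q. Primary structure: cantilever fixed at P.
Primary-structure tip deflection at Q by superposition:
  point load 56.25 at a = 6.3: Pa²(3L − a)/(6EI) = 11721/EI
  triangular load, peak 14.4 at the fixed end: w₀L⁴/(30EI) = 12098/EI
  δ_0 = 23819/EI
Tip deflection under a unit load at Q: L³/(3EI) = 666.8/EI.
Compatibility at Q: δ_0 − R_Q·δ_{QQ} = 0, so R_Q = 23819/666.8 = 35.72 kip.
Moment equilibrium about P: M_P = Σ(load moments about P) − R_Q·L = 735.4 − 35.72×12.6 = 285.3 kip·ft.

M_P = 285.3 kip·ft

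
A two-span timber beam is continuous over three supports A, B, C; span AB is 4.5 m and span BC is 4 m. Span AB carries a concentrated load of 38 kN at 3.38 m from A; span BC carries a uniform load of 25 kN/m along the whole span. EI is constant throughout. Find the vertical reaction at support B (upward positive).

Release continuity at B by inserting a hinge; the redundant is the internal moment M_B. The primary structure is two simply-supported spans AB and BC.
End slopes at the hinge B, treating each span as simply supported:
  span AB: point load 38 at a = 3.38: Pab(L + a)/(6LEI) = 41.98/EI
  span BC: UDL 25: wL³/(24EI) = 66.67/EI
  relative rotation θ_0 = (41.98 + 66.67)/EI = 108.7/EI
A unit hogging moment at B produces rotation L₁/(3EI) + L₂/(3EI) = 2.833/EI.
Compatibility: M_B·(L₁+L₂)/(3EI) = θ_0, giving M_B = 38.35 kN·m (hogging).
Span AB, ΣM about A with M_B applied at B: R_B^{AB}·4.5 = 128.4 + 38.35, so R_B^{AB} = 37.06 kN and R_A = 38 − 37.06 = 0.9362 kN.
Span BC, ΣM about C: R_B^{BC}·4 = 200 + 38.35, so R_B^{BC} = 59.59 kN and R_C = 100 − 59.59 = 40.41 kN.
R_B = 37.06 + 59.59 = 96.65 kN.

R_B = 96.65 kN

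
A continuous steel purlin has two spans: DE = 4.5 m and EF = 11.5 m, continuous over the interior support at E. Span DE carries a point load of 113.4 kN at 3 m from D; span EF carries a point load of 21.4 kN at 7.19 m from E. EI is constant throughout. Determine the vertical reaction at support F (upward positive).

Release continuity at E by inserting a hinge; the redundant is the internal moment M_E. The primary structure is two simply-supported spans DE and EF.
End slopes at the hinge E, treating each span as simply supported:
  span DE: point load 113.4 at a = 3: Pab(L + a)/(6LEI) = 141.8/EI
  span EF: point load 21.4 at a = 7.19: Pab(L + b)/(6LEI) = 152/EI
  relative rotation θ_0 = (141.8 + 152)/EI = 293.7/EI
A unit hogging moment at E produces rotation L₁/(3EI) + L₂/(3EI) = 5.333/EI.
Slope continuity at E: θ_0 = M_E·5.333/EI, so M_E = 293.7/5.333 = 55.07 kN·m (hogging).
Span EF, ΣM about F: R_E^{EF}·11.5 = 92.23 + 55.07, so R_E^{EF} = 12.81 kN and R_F = 21.4 − 12.81 = 8.591 kN.

R_F = 8.591 kN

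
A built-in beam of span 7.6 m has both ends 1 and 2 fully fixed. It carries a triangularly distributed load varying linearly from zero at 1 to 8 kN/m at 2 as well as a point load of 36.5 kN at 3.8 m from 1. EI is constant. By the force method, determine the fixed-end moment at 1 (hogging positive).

Release both end moments; the primary structure is a simply-supported span 12 with redundants M_1 and M_2.
Simple-span end rotations at 1 and 2 under the given loads:
  at 1: triangular load, peak 8: 7w₀L³/(360EI) = 68.29/EI
  at 2: triangular load, peak 8: w₀L³/(45EI) = 78.04/EI
  at 1: point load 36.5 at a = 3.8: Pab(L + b)/(6LEI) = 131.8/EI
  at 2: point load 36.5 at a = 3.8: Pab(L + a)/(6LEI) = 131.8/EI
  θ_10 = 200.1/EI,  θ_20 = 209.8/EI
Flexibility coefficients: a unit moment at one end gives L/(3EI) there and L/(6EI) at the far end, so f₁₁ = f₂₂ = 2.533/EI and f₁₂ = f₂₁ = 1.267/EI.
Compatibility — zero rotation at each built-in end:
  2.533 M_1 + 1.267 M_2 = 200.1
  1.267 M_1 + 2.533 M_2 = 209.8
Solving the pair gives M_1 = 50.08 kN·m and M_2 = 57.78 kN·m (hogging).

M_1 = 50.08 kN·m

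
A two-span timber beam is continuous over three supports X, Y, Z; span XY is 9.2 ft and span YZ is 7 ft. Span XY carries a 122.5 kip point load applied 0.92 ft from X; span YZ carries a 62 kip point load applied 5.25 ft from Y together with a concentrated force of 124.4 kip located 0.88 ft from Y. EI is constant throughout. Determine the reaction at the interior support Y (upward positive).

Insert a hinge at Y; M_Y is the redundant, and each span becomes simply supported.
Discontinuity in slope at Y on the released structure — sum the simple-span end rotations:
  span XY: point load 122.5 at a = 0.92: Pab(L + a)/(6LEI) = 171.1/EI
  span YZ: point load 62 at a = 5.25: Pab(L + b)/(6LEI) = 118.7/EI
  span YZ: point load 124.4 at a = 0.88: Pab(L + b)/(6LEI) = 209.3/EI
  relative rotation θ_0 = (171.1 + 328)/EI = 499/EI
A unit hogging moment at Y produces rotation L₁/(3EI) + L₂/(3EI) = 5.4/EI.
Compatibility: M_Y·(L₁+L₂)/(3EI) = θ_0, giving M_Y = 92.41 kip·ft (hogging).
Span XY, ΣM about X with M_Y applied at Y: R_Y^{XY}·9.2 = 112.7 + 92.41, so R_Y^{XY} = 22.3 kip and R_X = 122.5 − 22.3 = 100.2 kip.
Span YZ, ΣM about Z: R_Y^{YZ}·7 = 869.8 + 92.41, so R_Y^{YZ} = 137.5 kip and R_Z = 186.4 − 137.5 = 48.94 kip.
R_Y = 22.3 + 137.5 = 159.8 kip.

R_Y = 159.8 kip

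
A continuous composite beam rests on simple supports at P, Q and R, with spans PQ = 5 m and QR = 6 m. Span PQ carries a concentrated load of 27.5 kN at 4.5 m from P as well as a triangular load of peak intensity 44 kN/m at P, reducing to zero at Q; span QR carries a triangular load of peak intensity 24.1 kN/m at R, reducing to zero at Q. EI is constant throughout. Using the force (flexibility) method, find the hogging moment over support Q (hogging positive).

M_Q = 62.12 kN·m

Insert a hinge at Q; M_Q is the redundant, and each span becomes simply supported.
End slopes at the hinge Q, treating each span as simply supported:
  span PQ: point load 27.5 at a = 4.5: Pab(L + a)/(6LEI) = 19.59/EI
  span PQ: triangular load, peak 44: 7w₀L³/(360EI) = 106.9/EI
  span QR: triangular load, peak 24.1: 7w₀L³/(360EI) = 101.2/EI
  relative rotation θ_0 = (126.5 + 101.2)/EI = 227.8/EI
A unit hogging moment at Q produces rotation L₁/(3EI) + L₂/(3EI) = 3.667/EI.
Compatibility: M_Q·(L₁+L₂)/(3EI) = θ_0, giving M_Q = 62.12 kN·m (hogging).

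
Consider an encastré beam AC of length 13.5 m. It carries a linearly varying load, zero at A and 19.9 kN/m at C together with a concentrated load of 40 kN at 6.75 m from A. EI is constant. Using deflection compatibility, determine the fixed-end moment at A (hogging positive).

M_A = 188.4 kN·m

Release both end moments; the primary structure is a simply-supported span AC with redundants M_A and M_C.
End rotations of the released simple span under the applied load (×1/EI):
  at A: triangular load, peak 19.9: 7w₀L³/(360EI) = 952/EI
  at C: triangular load, peak 19.9: w₀L³/(45EI) = 1088/EI
  at A: point load 40 at a = 6.75: Pab(L + b)/(6LEI) = 455.6/EI
  at C: point load 40 at a = 6.75: Pab(L + a)/(6LEI) = 455.6/EI
  θ_A0 = 1408/EI,  θ_C0 = 1544/EI
Flexibility coefficients: a unit moment at one end gives L/(3EI) there and L/(6EI) at the far end, so f₁₁ = f₂₂ = 4.5/EI and f₁₂ = f₂₁ = 2.25/EI.
Compatibility — zero rotation at each built-in end:
  4.5 M_A + 2.25 M_C = 1408
  2.25 M_A + 4.5 M_C = 1544
Solving the pair gives M_A = 188.4 kN·m and M_C = 248.8 kN·m (hogging).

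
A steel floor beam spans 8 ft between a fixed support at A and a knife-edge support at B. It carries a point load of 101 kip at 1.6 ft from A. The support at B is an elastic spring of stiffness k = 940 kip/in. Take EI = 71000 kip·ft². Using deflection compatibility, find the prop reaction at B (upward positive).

Choose R_B as the redundant. The primary structure is the cantilever fixed at A.
Downward deflection at the released point B due to the loads:
  point load 101 at a = 1.6: Pa²(3L − a)/(6EI) = 965.3/EI
Flexibility coefficient — unit upward force at B: δ_{BB} = L³/(3EI) = 170.7/EI.
With EI = 71000 kip·ft²: δ_0 = 0.013596 ft and δ_{BB} = 0.002404 ft/kip.
Compatibility — the spring shortens by R_B/k under the reaction it provides: δ_0 − R_B·δ_{BB} = R_B/k. With 1/k = 1/(940×12) ft/kip = 0.000089 ft/kip, R_B = δ_0 / (δ_{BB} + 1/k) = 0.013596 / (0.002404 + 0.000089) = 5.455 kip.

R_B = 5.455 kip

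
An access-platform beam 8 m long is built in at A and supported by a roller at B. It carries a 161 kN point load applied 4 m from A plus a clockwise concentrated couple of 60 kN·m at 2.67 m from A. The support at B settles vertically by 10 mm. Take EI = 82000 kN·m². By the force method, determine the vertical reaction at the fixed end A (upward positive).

R_A = 109.2 kN

Release the roller at B. Primary structure: cantilever fixed at A.
Deflection at B on the released cantilever, summing each load's contribution:
  point load 161 at a = 4: Pa²(3L − a)/(6EI) = 8587/EI
  clockwise couple 60 at a = 2.67: M₀a(2L − a)/(2EI) = 1068/EI
  δ_0 = 9654/EI
Flexibility coefficient — unit upward force at B: δ_{BB} = L³/(3EI) = 170.7/EI.
With EI = 82000 kN·m²: δ_0 = 0.11774 m and δ_{BB} = 0.002081 m/kN.
Compatibility — the beam at B must follow the support down by 0.01 m: δ_0 − R_B·δ_{BB} = 0.01, so R_B = (0.11774 − 0.01)/0.002081 = 51.76 kN.
Vertical equilibrium: R_A = ΣP − R_B = 161 − 51.76 = 109.2 kN.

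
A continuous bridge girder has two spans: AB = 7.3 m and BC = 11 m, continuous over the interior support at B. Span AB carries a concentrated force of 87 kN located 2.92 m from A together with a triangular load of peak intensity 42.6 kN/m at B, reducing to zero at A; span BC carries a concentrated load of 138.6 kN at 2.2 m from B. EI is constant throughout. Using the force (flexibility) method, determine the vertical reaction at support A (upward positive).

Insert a hinge at B; M_B is the redundant, and each span becomes simply supported.
End slopes at the hinge B, treating each span as simply supported:
  span AB: point load 87 at a = 2.92: Pab(L + a)/(6LEI) = 259.6/EI
  span AB: triangular load, peak 42.6: w₀L³/(45EI) = 368.3/EI
  span BC: point load 138.6 at a = 2.2: Pab(L + b)/(6LEI) = 805/EI
  relative rotation θ_0 = (627.9 + 805)/EI = 1433/EI
A unit hogging moment at B produces rotation L₁/(3EI) + L₂/(3EI) = 6.1/EI.
Compatibility: M_B·(L₁+L₂)/(3EI) = θ_0, giving M_B = 234.9 kN·m (hogging).
Span AB, ΣM about A with M_B applied at B: R_B^{AB}·7.3 = 1011 + 234.9, so R_B^{AB} = 170.6 kN and R_A = 242.5 − 170.6 = 71.85 kN.

R_A = 71.85 kN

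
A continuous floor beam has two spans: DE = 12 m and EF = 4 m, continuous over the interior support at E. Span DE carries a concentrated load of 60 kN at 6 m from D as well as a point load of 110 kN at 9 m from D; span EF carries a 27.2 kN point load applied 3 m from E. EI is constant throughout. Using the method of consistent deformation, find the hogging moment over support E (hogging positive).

Release continuity at E by inserting a hinge; the redundant is the internal moment M_E. The primary structure is two simply-supported spans DE and EF.
Discontinuity in slope at E on the released structure — sum the simple-span end rotations:
  span DE: point load 60 at a = 6: Pab(L + a)/(6LEI) = 540/EI
  span DE: point load 110 at a = 9: Pab(L + a)/(6LEI) = 866.2/EI
  span EF: point load 27.2 at a = 3: Pab(L + b)/(6LEI) = 17/EI
  relative rotation θ_0 = (1406 + 17)/EI = 1423/EI
A unit hogging moment at E produces rotation L₁/(3EI) + L₂/(3EI) = 5.333/EI.
Slope continuity at E: θ_0 = M_E·5.333/EI, so M_E = 1423/5.333 = 266.9 kN·m (hogging).

M_E = 266.9 kN·m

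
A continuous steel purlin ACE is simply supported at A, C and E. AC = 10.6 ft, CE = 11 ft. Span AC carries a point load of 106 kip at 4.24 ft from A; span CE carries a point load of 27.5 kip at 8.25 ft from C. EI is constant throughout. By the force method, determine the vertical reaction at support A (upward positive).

R_A = 53.16 kip

Release continuity at C by inserting a hinge; the redundant is the internal moment M_C. The primary structure is two simply-supported spans AC and CE.
Rotations at C on the released spans (each span's end-slope, ×1/EI):
  span AC: point load 106 at a = 4.24: Pab(L + a)/(6LEI) = 667/EI
  span CE: point load 27.5 at a = 8.25: Pab(L + b)/(6LEI) = 130/EI
  relative rotation θ_0 = (667 + 130)/EI = 796.9/EI
A unit hogging moment at C produces rotation L₁/(3EI) + L₂/(3EI) = 7.2/EI.
Slope continuity at C: θ_0 = M_C·7.2/EI, so M_C = 796.9/7.2 = 110.7 kip·ft (hogging).
Span AC, ΣM about A with M_C applied at C: R_C^{AC}·10.6 = 449.4 + 110.7, so R_C^{AC} = 52.84 kip and R_A = 106 − 52.84 = 53.16 kip.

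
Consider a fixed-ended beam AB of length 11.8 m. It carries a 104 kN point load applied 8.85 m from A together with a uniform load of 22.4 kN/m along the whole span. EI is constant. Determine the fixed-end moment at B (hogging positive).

M_B = 432.5 kN·m

Release both end moments; the primary structure is a simply-supported span AB with redundants M_A and M_B.
End rotations of the released simple span under the applied load (×1/EI):
  at A: point load 104 at a = 8.85: Pab(L + b)/(6LEI) = 565.7/EI
  at B: point load 104 at a = 8.85: Pab(L + a)/(6LEI) = 791.9/EI
  at A: UDL 22.4: wL³/(24EI) = 1533/EI
  at B: UDL 22.4: wL³/(24EI) = 1533/EI
  θ_A0 = 2099/EI,  θ_B0 = 2325/EI
Flexibility coefficients: a unit moment at one end gives L/(3EI) there and L/(6EI) at the far end, so f₁₁ = f₂₂ = 3.933/EI and f₁₂ = f₂₁ = 1.967/EI.
Compatibility — zero rotation at each built-in end:
  3.933 M_A + 1.967 M_B = 2099
  1.967 M_A + 3.933 M_B = 2325
Solving the pair gives M_A = 317.4 kN·m and M_B = 432.5 kN·m (hogging).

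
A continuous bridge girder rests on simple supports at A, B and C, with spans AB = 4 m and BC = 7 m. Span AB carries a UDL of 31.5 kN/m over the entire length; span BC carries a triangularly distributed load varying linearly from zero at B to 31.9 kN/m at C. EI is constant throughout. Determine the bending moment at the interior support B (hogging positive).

Take M_B as the redundant. Released structure: two simple spans AB and BC with a hinge at B.
End slopes at the hinge B, treating each span as simply supported:
  span AB: UDL 31.5: wL³/(24EI) = 84/EI
  span BC: triangular load, peak 31.9: 7w₀L³/(360EI) = 212.8/EI
  relative rotation θ_0 = (84 + 212.8)/EI = 296.8/EI
A unit hogging moment at B produces rotation L₁/(3EI) + L₂/(3EI) = 3.667/EI.
Compatibility: M_B·(L₁+L₂)/(3EI) = θ_0, giving M_B = 80.93 kN·m (hogging).

M_B = 80.93 kN·m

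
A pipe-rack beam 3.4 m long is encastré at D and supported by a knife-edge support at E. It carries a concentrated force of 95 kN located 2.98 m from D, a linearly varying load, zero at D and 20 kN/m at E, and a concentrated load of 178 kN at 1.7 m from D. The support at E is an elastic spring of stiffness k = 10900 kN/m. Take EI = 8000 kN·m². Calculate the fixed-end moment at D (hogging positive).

Take the reaction at E as the redundant and release it; the primary structure is a cantilever fixed at D.
Free-end deflection of the primary structure under the applied loading (downward +):
  point load 95 at a = 2.98: Pa²(3L − a)/(6EI) = 1015/EI
  triangular load, peak 20 at the free end: 11w₀L⁴/(120EI) = 245/EI
  point load 178 at a = 1.7: Pa²(3L − a)/(6EI) = 728.8/EI
  δ_0 = 1989/EI
Flexibility coefficient — unit upward force at E: δ_{EE} = L³/(3EI) = 13.1/EI.
With EI = 8000 kN·m²: δ_0 = 0.24862 m and δ_{EE} = 0.001638 m/kN.
Compatibility — the spring shortens by R_E/k under the reaction it provides: δ_0 − R_E·δ_{EE} = R_E/k. With 1/k = 0.000092 m/kN, R_E = δ_0 / (δ_{EE} + 1/k) = 0.24862 / (0.001638 + 0.000092) = 143.8 kN.
Moment equilibrium about D: M_D = Σ(load moments about D) − R_E·L = 662.8 − 143.8×3.4 = 174 kN·m.

M_D = 174 kN·m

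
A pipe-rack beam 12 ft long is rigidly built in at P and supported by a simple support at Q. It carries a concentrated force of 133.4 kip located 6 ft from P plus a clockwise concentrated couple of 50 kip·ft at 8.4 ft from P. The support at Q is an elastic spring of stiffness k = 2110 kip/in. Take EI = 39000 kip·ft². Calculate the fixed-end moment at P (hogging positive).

Remove the prop at Q; the released (primary) structure is a cantilever built in at P.
Free-end deflection of the primary structure under the applied loading (downward +):
  point load 133.4 at a = 6: Pa²(3L − a)/(6EI) = 24012/EI
  clockwise couple 50 at a = 8.4: M₀a(2L − a)/(2EI) = 3276/EI
  δ_0 = 27288/EI
Tip deflection under a unit load at Q: L³/(3EI) = 576/EI.
With EI = 39000 kip·ft²: δ_0 = 0.69969 ft and δ_{QQ} = 0.014769 ft/kip.
Compatibility — the spring shortens by R_Q/k under the reaction it provides: δ_0 − R_Q·δ_{QQ} = R_Q/k. With 1/k = 1/(2110×12) ft/kip = 0.000039 ft/kip, R_Q = δ_0 / (δ_{QQ} + 1/k) = 0.69969 / (0.014769 + 0.000039) = 47.25 kip.
Moment equilibrium about P: M_P = Σ(load moments about P) − R_Q·L = 850.4 − 47.25×12 = 283.4 kip·ft.

M_P = 283.4 kip·ft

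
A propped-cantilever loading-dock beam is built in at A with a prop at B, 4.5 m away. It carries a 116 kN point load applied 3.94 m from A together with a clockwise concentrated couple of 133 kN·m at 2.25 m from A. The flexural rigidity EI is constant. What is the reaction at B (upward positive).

Take the reaction at B as the redundant and release it; the primary structure is a cantilever fixed at A.
Deflection at B on the released cantilever, summing each load's contribution:
  point load 116 at a = 3.94: Pa²(3L − a)/(6EI) = 2869/EI
  clockwise couple 133 at a = 2.25: M₀a(2L − a)/(2EI) = 1010/EI
  δ_0 = 3879/EI
Tip deflection under a unit load at B: L³/(3EI) = 30.38/EI.
Compatibility at B: δ_0 − R_B·δ_{BB} = 0, so R_B = 3879/30.38 = 127.7 kN.

R_B = 127.7 kN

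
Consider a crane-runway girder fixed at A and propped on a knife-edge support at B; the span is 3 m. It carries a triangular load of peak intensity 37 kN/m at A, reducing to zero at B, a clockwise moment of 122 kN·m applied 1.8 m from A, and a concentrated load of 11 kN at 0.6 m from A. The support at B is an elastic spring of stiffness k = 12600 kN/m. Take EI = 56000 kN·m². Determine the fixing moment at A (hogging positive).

Choose R_B as the redundant. The primary structure is the cantilever fixed at A.
Primary-structure tip deflection at B by superposition:
  triangular load, peak 37 at the fixed end: w₀L⁴/(30EI) = 99.9/EI
  clockwise couple 122 at a = 1.8: M₀a(2L − a)/(2EI) = 461.2/EI
  point load 11 at a = 0.6: Pa²(3L − a)/(6EI) = 5.544/EI
  δ_0 = 566.6/EI
Flexibility coefficient — unit upward force at B: δ_{BB} = L³/(3EI) = 9/EI.
With EI = 56000 kN·m²: δ_0 = 0.010118 m and δ_{BB} = 0.000161 m/kN.
Compatibility — the spring shortens by R_B/k under the reaction it provides: δ_0 − R_B·δ_{BB} = R_B/k. With 1/k = 0.000079 m/kN, R_B = δ_0 / (δ_{BB} + 1/k) = 0.010118 / (0.000161 + 0.000079) = 42.14 kN.
Moment equilibrium about A: M_A = Σ(load moments about A) − R_B·L = 184.1 − 42.14×3 = 57.67 kN·m.

M_A = 57.67 kN·m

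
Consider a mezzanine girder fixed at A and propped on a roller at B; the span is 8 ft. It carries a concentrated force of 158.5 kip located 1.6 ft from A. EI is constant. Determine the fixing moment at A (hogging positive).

M_A = 182.6 kip·ft

Remove the prop at B; the released (primary) structure is a cantilever built in at A.
Downward deflection at the released point B due to the loads:
  point load 158.5 at a = 1.6: Pa²(3L − a)/(6EI) = 1515/EI
Flexibility coefficient — unit upward force at B: δ_{BB} = L³/(3EI) = 170.7/EI.
The prop prevents deflection at B: R_B = δ_0/δ_{BB} = 1515/170.7 = 8.876 kip.
Moment equilibrium about A: M_A = Σ(load moments about A) − R_B·L = 253.6 − 8.876×8 = 182.6 kip·ft.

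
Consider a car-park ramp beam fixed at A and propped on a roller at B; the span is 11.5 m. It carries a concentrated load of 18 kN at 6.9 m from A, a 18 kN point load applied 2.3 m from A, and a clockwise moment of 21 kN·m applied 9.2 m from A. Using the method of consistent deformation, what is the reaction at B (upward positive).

R_B = 11.41 kN

Remove the prop at B; the released (primary) structure is a cantilever built in at A.
Downward deflection at the released point B due to the loads:
  point load 18 at a = 6.9: Pa²(3L − a)/(6EI) = 3942/EI
  point load 18 at a = 2.3: Pa²(3L − a)/(6EI) = 511/EI
  clockwise couple 21 at a = 9.2: M₀a(2L − a)/(2EI) = 1333/EI
  δ_0 = 5786/EI
Tip deflection under a unit load at B: L³/(3EI) = 507/EI.
Compatibility at B: δ_0 − R_B·δ_{BB} = 0, so R_B = 5786/507 = 11.41 kN.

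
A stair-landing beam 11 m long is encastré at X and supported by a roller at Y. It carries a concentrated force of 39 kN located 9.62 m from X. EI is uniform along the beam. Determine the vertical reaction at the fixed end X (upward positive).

Remove the prop at Y; the released (primary) structure is a cantilever built in at X.
Downward deflection at the released point Y due to the loads:
  point load 39 at a = 9.62: Pa²(3L − a)/(6EI) = 14064/EI
Flexibility coefficient — unit upward force at Y: δ_{YY} = L³/(3EI) = 443.7/EI.
The prop prevents deflection at Y: R_Y = δ_0/δ_{YY} = 14064/443.7 = 31.7 kN.
Vertical equilibrium: R_X = ΣP − R_Y = 39 − 31.7 = 7.301 kN.

R_X = 7.301 kN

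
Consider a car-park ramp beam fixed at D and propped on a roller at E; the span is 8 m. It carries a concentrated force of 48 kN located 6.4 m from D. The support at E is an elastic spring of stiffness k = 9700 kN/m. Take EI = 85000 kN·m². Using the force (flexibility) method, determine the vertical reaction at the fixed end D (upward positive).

Take the reaction at E as the redundant and release it; the primary structure is a cantilever fixed at D.
Primary-structure tip deflection at E by superposition:
  point load 48 at a = 6.4: Pa²(3L − a)/(6EI) = 5767/EI
Flexibility coefficient — unit upward force at E: δ_{EE} = L³/(3EI) = 170.7/EI.
With EI = 85000 kN·m²: δ_0 = 0.067849 m and δ_{EE} = 0.002008 m/kN.
Compatibility — the spring shortens by R_E/k under the reaction it provides: δ_0 − R_E·δ_{EE} = R_E/k. With 1/k = 0.000103 m/kN, R_E = δ_0 / (δ_{EE} + 1/k) = 0.067849 / (0.002008 + 0.000103) = 32.14 kN.
Vertical equilibrium: R_D = ΣP − R_E = 48 − 32.14 = 15.86 kN.

R_D = 15.86 kN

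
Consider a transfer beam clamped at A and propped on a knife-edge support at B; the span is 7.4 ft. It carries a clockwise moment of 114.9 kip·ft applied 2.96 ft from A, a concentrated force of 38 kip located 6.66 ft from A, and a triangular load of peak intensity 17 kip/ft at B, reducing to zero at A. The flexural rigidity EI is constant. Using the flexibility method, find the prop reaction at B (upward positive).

Remove the prop at B; the released (primary) structure is a cantilever built in at A.
Free-end deflection of the primary structure under the applied loading (downward +):
  clockwise couple 114.9 at a = 2.96: M₀a(2L − a)/(2EI) = 2013/EI
  point load 38 at a = 6.66: Pa²(3L − a)/(6EI) = 4365/EI
  triangular load, peak 17 at the free end: 11w₀L⁴/(120EI) = 4673/EI
  δ_0 = 11052/EI
Tip deflection under a unit load at B: L³/(3EI) = 135.1/EI.
The prop prevents deflection at B: R_B = δ_0/δ_{BB} = 11052/135.1 = 81.82 kip.

R_B = 81.82 kip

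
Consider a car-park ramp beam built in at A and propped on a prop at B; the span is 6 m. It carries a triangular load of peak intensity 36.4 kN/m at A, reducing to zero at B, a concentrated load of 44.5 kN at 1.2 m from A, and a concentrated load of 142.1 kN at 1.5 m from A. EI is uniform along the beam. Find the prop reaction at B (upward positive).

Take the reaction at B as the redundant and release it; the primary structure is a cantilever fixed at A.
Free-end deflection of the primary structure under the applied loading (downward +):
  triangular load, peak 36.4 at the fixed end: w₀L⁴/(30EI) = 1572/EI
  point load 44.5 at a = 1.2: Pa²(3L − a)/(6EI) = 179.4/EI
  point load 142.1 at a = 1.5: Pa²(3L − a)/(6EI) = 879.2/EI
  δ_0 = 2631/EI
Tip deflection under a unit load at B: L³/(3EI) = 72/EI.
Compatibility at B: δ_0 − R_B·δ_{BB} = 0, so R_B = 2631/72 = 36.54 kN.

R_B = 36.54 kN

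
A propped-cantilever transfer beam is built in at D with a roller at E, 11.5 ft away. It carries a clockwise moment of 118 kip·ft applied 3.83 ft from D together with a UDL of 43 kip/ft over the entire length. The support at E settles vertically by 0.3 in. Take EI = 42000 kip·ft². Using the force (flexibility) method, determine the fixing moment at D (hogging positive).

M_D = 754.4 kip·ft

Take the reaction at E as the redundant and release it; the primary structure is a cantilever fixed at D.
Primary-structure tip deflection at E by superposition:
  clockwise couple 118 at a = 3.83: M₀a(2L − a)/(2EI) = 4332/EI
  UDL 43: wL⁴/(8EI) = 94009/EI
  δ_0 = 98341/EI
Tip deflection under a unit load at E: L³/(3EI) = 507/EI.
With EI = 42000 kip·ft²: δ_0 = 2.3415 ft and δ_{EE} = 0.01207 ft/kip.
Compatibility — the beam at E must follow the support down by 0.025 ft: δ_0 − R_E·δ_{EE} = 0.025, so R_E = (2.3415 − 0.025)/0.01207 = 191.9 kip.
Moment equilibrium about D: M_D = Σ(load moments about D) − R_E·L = 2961 − 191.9×11.5 = 754.4 kip·ft.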